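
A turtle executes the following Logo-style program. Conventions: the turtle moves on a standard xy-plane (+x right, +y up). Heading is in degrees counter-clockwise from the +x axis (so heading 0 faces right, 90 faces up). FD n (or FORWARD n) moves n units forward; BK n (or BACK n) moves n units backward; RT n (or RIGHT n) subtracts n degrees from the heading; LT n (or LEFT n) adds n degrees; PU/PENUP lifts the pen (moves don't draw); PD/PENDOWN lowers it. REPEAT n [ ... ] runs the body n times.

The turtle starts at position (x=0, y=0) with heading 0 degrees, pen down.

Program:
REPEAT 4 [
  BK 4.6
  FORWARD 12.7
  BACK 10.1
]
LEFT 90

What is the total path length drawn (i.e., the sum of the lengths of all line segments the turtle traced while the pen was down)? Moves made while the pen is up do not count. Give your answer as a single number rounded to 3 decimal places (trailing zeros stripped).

Executing turtle program step by step:
Start: pos=(0,0), heading=0, pen down
REPEAT 4 [
  -- iteration 1/4 --
  BK 4.6: (0,0) -> (-4.6,0) [heading=0, draw]
  FD 12.7: (-4.6,0) -> (8.1,0) [heading=0, draw]
  BK 10.1: (8.1,0) -> (-2,0) [heading=0, draw]
  -- iteration 2/4 --
  BK 4.6: (-2,0) -> (-6.6,0) [heading=0, draw]
  FD 12.7: (-6.6,0) -> (6.1,0) [heading=0, draw]
  BK 10.1: (6.1,0) -> (-4,0) [heading=0, draw]
  -- iteration 3/4 --
  BK 4.6: (-4,0) -> (-8.6,0) [heading=0, draw]
  FD 12.7: (-8.6,0) -> (4.1,0) [heading=0, draw]
  BK 10.1: (4.1,0) -> (-6,0) [heading=0, draw]
  -- iteration 4/4 --
  BK 4.6: (-6,0) -> (-10.6,0) [heading=0, draw]
  FD 12.7: (-10.6,0) -> (2.1,0) [heading=0, draw]
  BK 10.1: (2.1,0) -> (-8,0) [heading=0, draw]
]
LT 90: heading 0 -> 90
Final: pos=(-8,0), heading=90, 12 segment(s) drawn

Segment lengths:
  seg 1: (0,0) -> (-4.6,0), length = 4.6
  seg 2: (-4.6,0) -> (8.1,0), length = 12.7
  seg 3: (8.1,0) -> (-2,0), length = 10.1
  seg 4: (-2,0) -> (-6.6,0), length = 4.6
  seg 5: (-6.6,0) -> (6.1,0), length = 12.7
  seg 6: (6.1,0) -> (-4,0), length = 10.1
  seg 7: (-4,0) -> (-8.6,0), length = 4.6
  seg 8: (-8.6,0) -> (4.1,0), length = 12.7
  seg 9: (4.1,0) -> (-6,0), length = 10.1
  seg 10: (-6,0) -> (-10.6,0), length = 4.6
  seg 11: (-10.6,0) -> (2.1,0), length = 12.7
  seg 12: (2.1,0) -> (-8,0), length = 10.1
Total = 109.6

Answer: 109.6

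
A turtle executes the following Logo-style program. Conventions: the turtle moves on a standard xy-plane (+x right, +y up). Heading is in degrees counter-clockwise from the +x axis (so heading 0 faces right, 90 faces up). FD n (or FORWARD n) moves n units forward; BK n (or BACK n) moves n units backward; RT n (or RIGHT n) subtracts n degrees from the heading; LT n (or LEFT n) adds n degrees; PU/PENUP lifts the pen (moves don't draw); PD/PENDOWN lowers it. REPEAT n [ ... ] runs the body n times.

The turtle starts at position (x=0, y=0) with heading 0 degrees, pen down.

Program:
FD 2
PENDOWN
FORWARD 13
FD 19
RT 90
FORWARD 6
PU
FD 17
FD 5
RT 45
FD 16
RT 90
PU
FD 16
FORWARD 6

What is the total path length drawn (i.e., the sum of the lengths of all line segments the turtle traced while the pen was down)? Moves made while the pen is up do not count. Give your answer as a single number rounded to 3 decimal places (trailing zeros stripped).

Executing turtle program step by step:
Start: pos=(0,0), heading=0, pen down
FD 2: (0,0) -> (2,0) [heading=0, draw]
PD: pen down
FD 13: (2,0) -> (15,0) [heading=0, draw]
FD 19: (15,0) -> (34,0) [heading=0, draw]
RT 90: heading 0 -> 270
FD 6: (34,0) -> (34,-6) [heading=270, draw]
PU: pen up
FD 17: (34,-6) -> (34,-23) [heading=270, move]
FD 5: (34,-23) -> (34,-28) [heading=270, move]
RT 45: heading 270 -> 225
FD 16: (34,-28) -> (22.686,-39.314) [heading=225, move]
RT 90: heading 225 -> 135
PU: pen up
FD 16: (22.686,-39.314) -> (11.373,-28) [heading=135, move]
FD 6: (11.373,-28) -> (7.13,-23.757) [heading=135, move]
Final: pos=(7.13,-23.757), heading=135, 4 segment(s) drawn

Segment lengths:
  seg 1: (0,0) -> (2,0), length = 2
  seg 2: (2,0) -> (15,0), length = 13
  seg 3: (15,0) -> (34,0), length = 19
  seg 4: (34,0) -> (34,-6), length = 6
Total = 40

Answer: 40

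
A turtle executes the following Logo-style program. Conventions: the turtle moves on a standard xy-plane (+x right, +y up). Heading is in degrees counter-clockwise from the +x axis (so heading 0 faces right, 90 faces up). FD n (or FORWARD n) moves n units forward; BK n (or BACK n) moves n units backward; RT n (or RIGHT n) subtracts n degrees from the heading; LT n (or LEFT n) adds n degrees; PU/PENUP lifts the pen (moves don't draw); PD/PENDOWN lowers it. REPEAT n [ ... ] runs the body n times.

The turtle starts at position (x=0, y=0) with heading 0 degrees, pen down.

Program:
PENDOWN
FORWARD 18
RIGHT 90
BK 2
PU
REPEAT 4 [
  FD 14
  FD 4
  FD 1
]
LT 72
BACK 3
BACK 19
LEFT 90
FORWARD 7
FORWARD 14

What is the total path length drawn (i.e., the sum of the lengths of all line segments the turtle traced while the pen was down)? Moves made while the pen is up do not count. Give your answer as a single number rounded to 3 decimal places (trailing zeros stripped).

Executing turtle program step by step:
Start: pos=(0,0), heading=0, pen down
PD: pen down
FD 18: (0,0) -> (18,0) [heading=0, draw]
RT 90: heading 0 -> 270
BK 2: (18,0) -> (18,2) [heading=270, draw]
PU: pen up
REPEAT 4 [
  -- iteration 1/4 --
  FD 14: (18,2) -> (18,-12) [heading=270, move]
  FD 4: (18,-12) -> (18,-16) [heading=270, move]
  FD 1: (18,-16) -> (18,-17) [heading=270, move]
  -- iteration 2/4 --
  FD 14: (18,-17) -> (18,-31) [heading=270, move]
  FD 4: (18,-31) -> (18,-35) [heading=270, move]
  FD 1: (18,-35) -> (18,-36) [heading=270, move]
  -- iteration 3/4 --
  FD 14: (18,-36) -> (18,-50) [heading=270, move]
  FD 4: (18,-50) -> (18,-54) [heading=270, move]
  FD 1: (18,-54) -> (18,-55) [heading=270, move]
  -- iteration 4/4 --
  FD 14: (18,-55) -> (18,-69) [heading=270, move]
  FD 4: (18,-69) -> (18,-73) [heading=270, move]
  FD 1: (18,-73) -> (18,-74) [heading=270, move]
]
LT 72: heading 270 -> 342
BK 3: (18,-74) -> (15.147,-73.073) [heading=342, move]
BK 19: (15.147,-73.073) -> (-2.923,-67.202) [heading=342, move]
LT 90: heading 342 -> 72
FD 7: (-2.923,-67.202) -> (-0.76,-60.544) [heading=72, move]
FD 14: (-0.76,-60.544) -> (3.566,-47.229) [heading=72, move]
Final: pos=(3.566,-47.229), heading=72, 2 segment(s) drawn

Segment lengths:
  seg 1: (0,0) -> (18,0), length = 18
  seg 2: (18,0) -> (18,2), length = 2
Total = 20

Answer: 20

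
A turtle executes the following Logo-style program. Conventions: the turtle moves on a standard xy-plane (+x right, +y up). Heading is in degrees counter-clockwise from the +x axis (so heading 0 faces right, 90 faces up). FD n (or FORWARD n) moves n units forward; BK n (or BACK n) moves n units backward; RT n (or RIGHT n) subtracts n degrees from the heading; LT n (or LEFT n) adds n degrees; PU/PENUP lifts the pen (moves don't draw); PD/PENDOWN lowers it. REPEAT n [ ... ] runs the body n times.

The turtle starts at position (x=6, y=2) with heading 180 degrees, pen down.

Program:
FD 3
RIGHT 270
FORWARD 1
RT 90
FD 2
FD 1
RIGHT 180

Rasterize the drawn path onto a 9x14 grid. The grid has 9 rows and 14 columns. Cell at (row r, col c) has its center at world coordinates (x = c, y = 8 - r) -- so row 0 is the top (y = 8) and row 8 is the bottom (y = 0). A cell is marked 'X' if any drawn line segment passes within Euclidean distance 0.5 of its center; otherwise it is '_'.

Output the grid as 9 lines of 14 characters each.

Segment 0: (6,2) -> (3,2)
Segment 1: (3,2) -> (3,1)
Segment 2: (3,1) -> (1,1)
Segment 3: (1,1) -> (0,1)

Answer: ______________
______________
______________
______________
______________
______________
___XXXX_______
XXXX__________
______________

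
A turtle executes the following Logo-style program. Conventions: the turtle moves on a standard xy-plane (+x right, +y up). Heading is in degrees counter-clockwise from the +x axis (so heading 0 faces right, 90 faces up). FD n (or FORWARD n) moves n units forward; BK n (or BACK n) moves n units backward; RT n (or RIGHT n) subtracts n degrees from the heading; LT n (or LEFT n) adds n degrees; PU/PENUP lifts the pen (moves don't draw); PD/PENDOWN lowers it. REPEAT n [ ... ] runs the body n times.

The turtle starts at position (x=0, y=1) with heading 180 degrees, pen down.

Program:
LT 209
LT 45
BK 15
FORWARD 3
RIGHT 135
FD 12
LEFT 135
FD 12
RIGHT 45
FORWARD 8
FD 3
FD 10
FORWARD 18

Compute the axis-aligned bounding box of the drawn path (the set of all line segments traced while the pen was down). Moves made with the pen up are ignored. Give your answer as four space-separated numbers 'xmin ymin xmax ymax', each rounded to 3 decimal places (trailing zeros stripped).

Executing turtle program step by step:
Start: pos=(0,1), heading=180, pen down
LT 209: heading 180 -> 29
LT 45: heading 29 -> 74
BK 15: (0,1) -> (-4.135,-13.419) [heading=74, draw]
FD 3: (-4.135,-13.419) -> (-3.308,-10.535) [heading=74, draw]
RT 135: heading 74 -> 299
FD 12: (-3.308,-10.535) -> (2.51,-21.031) [heading=299, draw]
LT 135: heading 299 -> 74
FD 12: (2.51,-21.031) -> (5.818,-9.495) [heading=74, draw]
RT 45: heading 74 -> 29
FD 8: (5.818,-9.495) -> (12.815,-5.617) [heading=29, draw]
FD 3: (12.815,-5.617) -> (15.439,-4.163) [heading=29, draw]
FD 10: (15.439,-4.163) -> (24.185,0.686) [heading=29, draw]
FD 18: (24.185,0.686) -> (39.928,9.412) [heading=29, draw]
Final: pos=(39.928,9.412), heading=29, 8 segment(s) drawn

Segment endpoints: x in {-4.135, -3.308, 0, 2.51, 5.818, 12.815, 15.439, 24.185, 39.928}, y in {-21.031, -13.419, -10.535, -9.495, -5.617, -4.163, 0.686, 1, 9.412}
xmin=-4.135, ymin=-21.031, xmax=39.928, ymax=9.412

Answer: -4.135 -21.031 39.928 9.412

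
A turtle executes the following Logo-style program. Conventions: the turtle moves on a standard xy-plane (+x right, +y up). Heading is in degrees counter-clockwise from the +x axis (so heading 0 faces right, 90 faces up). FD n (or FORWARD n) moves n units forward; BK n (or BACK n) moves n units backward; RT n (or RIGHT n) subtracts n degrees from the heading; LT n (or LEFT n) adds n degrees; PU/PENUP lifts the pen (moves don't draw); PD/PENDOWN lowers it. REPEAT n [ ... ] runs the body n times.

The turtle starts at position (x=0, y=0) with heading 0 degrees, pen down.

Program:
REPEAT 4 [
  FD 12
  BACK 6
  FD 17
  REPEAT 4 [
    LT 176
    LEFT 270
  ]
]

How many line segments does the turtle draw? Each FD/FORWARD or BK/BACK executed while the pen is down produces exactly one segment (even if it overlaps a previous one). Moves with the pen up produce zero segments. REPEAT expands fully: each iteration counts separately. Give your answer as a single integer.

Executing turtle program step by step:
Start: pos=(0,0), heading=0, pen down
REPEAT 4 [
  -- iteration 1/4 --
  FD 12: (0,0) -> (12,0) [heading=0, draw]
  BK 6: (12,0) -> (6,0) [heading=0, draw]
  FD 17: (6,0) -> (23,0) [heading=0, draw]
  REPEAT 4 [
    -- iteration 1/4 --
    LT 176: heading 0 -> 176
    LT 270: heading 176 -> 86
    -- iteration 2/4 --
    LT 176: heading 86 -> 262
    LT 270: heading 262 -> 172
    -- iteration 3/4 --
    LT 176: heading 172 -> 348
    LT 270: heading 348 -> 258
    -- iteration 4/4 --
    LT 176: heading 258 -> 74
    LT 270: heading 74 -> 344
  ]
  -- iteration 2/4 --
  FD 12: (23,0) -> (34.535,-3.308) [heading=344, draw]
  BK 6: (34.535,-3.308) -> (28.768,-1.654) [heading=344, draw]
  FD 17: (28.768,-1.654) -> (45.109,-6.34) [heading=344, draw]
  REPEAT 4 [
    -- iteration 1/4 --
    LT 176: heading 344 -> 160
    LT 270: heading 160 -> 70
    -- iteration 2/4 --
    LT 176: heading 70 -> 246
    LT 270: heading 246 -> 156
    -- iteration 3/4 --
    LT 176: heading 156 -> 332
    LT 270: heading 332 -> 242
    -- iteration 4/4 --
    LT 176: heading 242 -> 58
    LT 270: heading 58 -> 328
  ]
  -- iteration 3/4 --
  FD 12: (45.109,-6.34) -> (55.286,-12.699) [heading=328, draw]
  BK 6: (55.286,-12.699) -> (50.197,-9.519) [heading=328, draw]
  FD 17: (50.197,-9.519) -> (64.614,-18.528) [heading=328, draw]
  REPEAT 4 [
    -- iteration 1/4 --
    LT 176: heading 328 -> 144
    LT 270: heading 144 -> 54
    -- iteration 2/4 --
    LT 176: heading 54 -> 230
    LT 270: heading 230 -> 140
    -- iteration 3/4 --
    LT 176: heading 140 -> 316
    LT 270: heading 316 -> 226
    -- iteration 4/4 --
    LT 176: heading 226 -> 42
    LT 270: heading 42 -> 312
  ]
  -- iteration 4/4 --
  FD 12: (64.614,-18.528) -> (72.644,-27.446) [heading=312, draw]
  BK 6: (72.644,-27.446) -> (68.629,-22.987) [heading=312, draw]
  FD 17: (68.629,-22.987) -> (80.004,-35.62) [heading=312, draw]
  REPEAT 4 [
    -- iteration 1/4 --
    LT 176: heading 312 -> 128
    LT 270: heading 128 -> 38
    -- iteration 2/4 --
    LT 176: heading 38 -> 214
    LT 270: heading 214 -> 124
    -- iteration 3/4 --
    LT 176: heading 124 -> 300
    LT 270: heading 300 -> 210
    -- iteration 4/4 --
    LT 176: heading 210 -> 26
    LT 270: heading 26 -> 296
  ]
]
Final: pos=(80.004,-35.62), heading=296, 12 segment(s) drawn
Segments drawn: 12

Answer: 12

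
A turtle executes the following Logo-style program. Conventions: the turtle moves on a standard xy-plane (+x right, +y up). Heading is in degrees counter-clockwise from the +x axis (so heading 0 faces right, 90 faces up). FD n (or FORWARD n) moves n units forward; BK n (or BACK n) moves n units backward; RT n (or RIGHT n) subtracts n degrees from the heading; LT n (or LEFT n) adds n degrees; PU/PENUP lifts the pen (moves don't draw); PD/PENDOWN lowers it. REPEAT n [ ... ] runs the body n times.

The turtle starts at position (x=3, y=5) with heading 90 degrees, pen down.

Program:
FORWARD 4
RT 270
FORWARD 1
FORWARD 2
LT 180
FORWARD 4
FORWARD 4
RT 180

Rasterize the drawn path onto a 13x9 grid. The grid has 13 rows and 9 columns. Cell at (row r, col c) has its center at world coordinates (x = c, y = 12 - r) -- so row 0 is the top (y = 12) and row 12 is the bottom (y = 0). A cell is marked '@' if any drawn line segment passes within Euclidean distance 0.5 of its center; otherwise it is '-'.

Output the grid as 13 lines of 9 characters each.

Segment 0: (3,5) -> (3,9)
Segment 1: (3,9) -> (2,9)
Segment 2: (2,9) -> (0,9)
Segment 3: (0,9) -> (4,9)
Segment 4: (4,9) -> (8,9)

Answer: ---------
---------
---------
@@@@@@@@@
---@-----
---@-----
---@-----
---@-----
---------
---------
---------
---------
---------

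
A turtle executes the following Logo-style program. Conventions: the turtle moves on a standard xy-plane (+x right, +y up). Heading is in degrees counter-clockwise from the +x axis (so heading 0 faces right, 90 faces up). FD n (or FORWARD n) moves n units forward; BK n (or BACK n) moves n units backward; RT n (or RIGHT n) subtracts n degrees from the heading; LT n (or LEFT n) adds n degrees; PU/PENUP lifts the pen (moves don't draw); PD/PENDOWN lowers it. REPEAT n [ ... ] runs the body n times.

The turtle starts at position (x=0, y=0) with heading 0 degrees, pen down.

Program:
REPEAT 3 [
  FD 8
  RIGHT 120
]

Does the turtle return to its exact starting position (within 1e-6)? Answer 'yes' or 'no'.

Executing turtle program step by step:
Start: pos=(0,0), heading=0, pen down
REPEAT 3 [
  -- iteration 1/3 --
  FD 8: (0,0) -> (8,0) [heading=0, draw]
  RT 120: heading 0 -> 240
  -- iteration 2/3 --
  FD 8: (8,0) -> (4,-6.928) [heading=240, draw]
  RT 120: heading 240 -> 120
  -- iteration 3/3 --
  FD 8: (4,-6.928) -> (0,0) [heading=120, draw]
  RT 120: heading 120 -> 0
]
Final: pos=(0,0), heading=0, 3 segment(s) drawn

Start position: (0, 0)
Final position: (0, 0)
Distance = 0; < 1e-6 -> CLOSED

Answer: yes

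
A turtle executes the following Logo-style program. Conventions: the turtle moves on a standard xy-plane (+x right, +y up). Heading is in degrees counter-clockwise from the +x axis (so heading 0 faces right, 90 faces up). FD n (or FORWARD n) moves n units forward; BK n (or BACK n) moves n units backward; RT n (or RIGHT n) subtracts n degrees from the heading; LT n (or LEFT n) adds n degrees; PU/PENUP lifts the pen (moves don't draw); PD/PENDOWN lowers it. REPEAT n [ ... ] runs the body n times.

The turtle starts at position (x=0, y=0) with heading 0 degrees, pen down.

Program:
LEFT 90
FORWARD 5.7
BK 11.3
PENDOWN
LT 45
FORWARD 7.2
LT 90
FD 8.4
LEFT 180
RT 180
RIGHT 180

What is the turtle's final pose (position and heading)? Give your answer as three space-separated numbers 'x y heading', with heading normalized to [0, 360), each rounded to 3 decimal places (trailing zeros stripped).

Executing turtle program step by step:
Start: pos=(0,0), heading=0, pen down
LT 90: heading 0 -> 90
FD 5.7: (0,0) -> (0,5.7) [heading=90, draw]
BK 11.3: (0,5.7) -> (0,-5.6) [heading=90, draw]
PD: pen down
LT 45: heading 90 -> 135
FD 7.2: (0,-5.6) -> (-5.091,-0.509) [heading=135, draw]
LT 90: heading 135 -> 225
FD 8.4: (-5.091,-0.509) -> (-11.031,-6.449) [heading=225, draw]
LT 180: heading 225 -> 45
RT 180: heading 45 -> 225
RT 180: heading 225 -> 45
Final: pos=(-11.031,-6.449), heading=45, 4 segment(s) drawn

Answer: -11.031 -6.449 45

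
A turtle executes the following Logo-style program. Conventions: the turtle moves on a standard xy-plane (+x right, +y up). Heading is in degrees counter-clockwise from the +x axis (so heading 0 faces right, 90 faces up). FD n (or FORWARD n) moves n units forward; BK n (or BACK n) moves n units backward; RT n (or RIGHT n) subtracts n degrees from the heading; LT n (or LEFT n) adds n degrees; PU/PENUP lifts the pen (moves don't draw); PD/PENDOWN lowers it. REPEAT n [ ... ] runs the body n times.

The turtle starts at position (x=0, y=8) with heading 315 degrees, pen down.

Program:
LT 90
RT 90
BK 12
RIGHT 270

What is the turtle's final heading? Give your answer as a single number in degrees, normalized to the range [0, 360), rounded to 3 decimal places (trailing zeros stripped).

Answer: 45

Derivation:
Executing turtle program step by step:
Start: pos=(0,8), heading=315, pen down
LT 90: heading 315 -> 45
RT 90: heading 45 -> 315
BK 12: (0,8) -> (-8.485,16.485) [heading=315, draw]
RT 270: heading 315 -> 45
Final: pos=(-8.485,16.485), heading=45, 1 segment(s) drawn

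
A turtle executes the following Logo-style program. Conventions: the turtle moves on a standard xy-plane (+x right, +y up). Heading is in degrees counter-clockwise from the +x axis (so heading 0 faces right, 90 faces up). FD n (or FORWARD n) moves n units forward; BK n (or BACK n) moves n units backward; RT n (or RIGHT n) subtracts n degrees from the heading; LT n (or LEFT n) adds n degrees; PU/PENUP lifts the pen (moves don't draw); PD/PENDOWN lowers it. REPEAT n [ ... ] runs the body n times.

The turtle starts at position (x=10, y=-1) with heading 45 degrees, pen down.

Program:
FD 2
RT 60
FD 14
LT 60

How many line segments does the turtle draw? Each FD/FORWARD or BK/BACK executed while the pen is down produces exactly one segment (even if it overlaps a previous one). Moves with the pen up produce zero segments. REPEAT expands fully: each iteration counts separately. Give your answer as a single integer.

Answer: 2

Derivation:
Executing turtle program step by step:
Start: pos=(10,-1), heading=45, pen down
FD 2: (10,-1) -> (11.414,0.414) [heading=45, draw]
RT 60: heading 45 -> 345
FD 14: (11.414,0.414) -> (24.937,-3.209) [heading=345, draw]
LT 60: heading 345 -> 45
Final: pos=(24.937,-3.209), heading=45, 2 segment(s) drawn
Segments drawn: 2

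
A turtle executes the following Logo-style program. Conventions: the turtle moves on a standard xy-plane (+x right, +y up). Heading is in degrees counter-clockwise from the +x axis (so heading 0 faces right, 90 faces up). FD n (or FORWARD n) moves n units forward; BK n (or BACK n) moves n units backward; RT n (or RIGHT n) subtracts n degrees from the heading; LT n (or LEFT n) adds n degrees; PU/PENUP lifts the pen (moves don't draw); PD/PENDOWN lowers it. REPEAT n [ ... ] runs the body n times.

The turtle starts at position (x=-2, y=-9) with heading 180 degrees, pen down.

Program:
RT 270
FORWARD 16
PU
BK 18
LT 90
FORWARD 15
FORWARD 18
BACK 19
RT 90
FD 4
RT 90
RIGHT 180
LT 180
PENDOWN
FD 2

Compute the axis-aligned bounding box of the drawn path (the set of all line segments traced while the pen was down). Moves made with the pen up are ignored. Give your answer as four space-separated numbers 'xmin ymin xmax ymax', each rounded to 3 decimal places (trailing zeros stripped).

Answer: -2 -25 12 -9

Derivation:
Executing turtle program step by step:
Start: pos=(-2,-9), heading=180, pen down
RT 270: heading 180 -> 270
FD 16: (-2,-9) -> (-2,-25) [heading=270, draw]
PU: pen up
BK 18: (-2,-25) -> (-2,-7) [heading=270, move]
LT 90: heading 270 -> 0
FD 15: (-2,-7) -> (13,-7) [heading=0, move]
FD 18: (13,-7) -> (31,-7) [heading=0, move]
BK 19: (31,-7) -> (12,-7) [heading=0, move]
RT 90: heading 0 -> 270
FD 4: (12,-7) -> (12,-11) [heading=270, move]
RT 90: heading 270 -> 180
RT 180: heading 180 -> 0
LT 180: heading 0 -> 180
PD: pen down
FD 2: (12,-11) -> (10,-11) [heading=180, draw]
Final: pos=(10,-11), heading=180, 2 segment(s) drawn

Segment endpoints: x in {-2, -2, 10, 12}, y in {-25, -11, -9}
xmin=-2, ymin=-25, xmax=12, ymax=-9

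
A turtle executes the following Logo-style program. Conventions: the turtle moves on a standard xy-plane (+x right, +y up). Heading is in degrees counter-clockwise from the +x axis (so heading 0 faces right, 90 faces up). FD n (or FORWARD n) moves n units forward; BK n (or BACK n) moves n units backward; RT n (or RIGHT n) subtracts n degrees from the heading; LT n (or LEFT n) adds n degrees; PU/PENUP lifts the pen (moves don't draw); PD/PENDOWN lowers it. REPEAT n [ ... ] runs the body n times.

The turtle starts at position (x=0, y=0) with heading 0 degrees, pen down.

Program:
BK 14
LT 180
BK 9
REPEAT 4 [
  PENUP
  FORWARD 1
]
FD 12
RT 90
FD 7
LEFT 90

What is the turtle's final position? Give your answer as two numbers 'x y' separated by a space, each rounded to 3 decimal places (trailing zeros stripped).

Executing turtle program step by step:
Start: pos=(0,0), heading=0, pen down
BK 14: (0,0) -> (-14,0) [heading=0, draw]
LT 180: heading 0 -> 180
BK 9: (-14,0) -> (-5,0) [heading=180, draw]
REPEAT 4 [
  -- iteration 1/4 --
  PU: pen up
  FD 1: (-5,0) -> (-6,0) [heading=180, move]
  -- iteration 2/4 --
  PU: pen up
  FD 1: (-6,0) -> (-7,0) [heading=180, move]
  -- iteration 3/4 --
  PU: pen up
  FD 1: (-7,0) -> (-8,0) [heading=180, move]
  -- iteration 4/4 --
  PU: pen up
  FD 1: (-8,0) -> (-9,0) [heading=180, move]
]
FD 12: (-9,0) -> (-21,0) [heading=180, move]
RT 90: heading 180 -> 90
FD 7: (-21,0) -> (-21,7) [heading=90, move]
LT 90: heading 90 -> 180
Final: pos=(-21,7), heading=180, 2 segment(s) drawn

Answer: -21 7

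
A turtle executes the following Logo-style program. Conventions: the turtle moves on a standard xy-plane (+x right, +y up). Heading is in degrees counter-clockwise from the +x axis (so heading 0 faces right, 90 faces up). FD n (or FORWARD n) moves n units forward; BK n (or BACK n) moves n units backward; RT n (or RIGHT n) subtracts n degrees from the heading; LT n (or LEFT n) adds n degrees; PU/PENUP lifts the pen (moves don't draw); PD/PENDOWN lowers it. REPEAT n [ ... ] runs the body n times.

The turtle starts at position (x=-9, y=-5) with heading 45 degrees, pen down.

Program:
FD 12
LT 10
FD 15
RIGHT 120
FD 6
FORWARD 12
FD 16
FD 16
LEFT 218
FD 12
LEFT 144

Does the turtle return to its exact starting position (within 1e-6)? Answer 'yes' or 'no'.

Answer: no

Derivation:
Executing turtle program step by step:
Start: pos=(-9,-5), heading=45, pen down
FD 12: (-9,-5) -> (-0.515,3.485) [heading=45, draw]
LT 10: heading 45 -> 55
FD 15: (-0.515,3.485) -> (8.089,15.773) [heading=55, draw]
RT 120: heading 55 -> 295
FD 6: (8.089,15.773) -> (10.625,10.335) [heading=295, draw]
FD 12: (10.625,10.335) -> (15.696,-0.541) [heading=295, draw]
FD 16: (15.696,-0.541) -> (22.458,-15.042) [heading=295, draw]
FD 16: (22.458,-15.042) -> (29.22,-29.543) [heading=295, draw]
LT 218: heading 295 -> 153
FD 12: (29.22,-29.543) -> (18.528,-24.095) [heading=153, draw]
LT 144: heading 153 -> 297
Final: pos=(18.528,-24.095), heading=297, 7 segment(s) drawn

Start position: (-9, -5)
Final position: (18.528, -24.095)
Distance = 33.502; >= 1e-6 -> NOT closed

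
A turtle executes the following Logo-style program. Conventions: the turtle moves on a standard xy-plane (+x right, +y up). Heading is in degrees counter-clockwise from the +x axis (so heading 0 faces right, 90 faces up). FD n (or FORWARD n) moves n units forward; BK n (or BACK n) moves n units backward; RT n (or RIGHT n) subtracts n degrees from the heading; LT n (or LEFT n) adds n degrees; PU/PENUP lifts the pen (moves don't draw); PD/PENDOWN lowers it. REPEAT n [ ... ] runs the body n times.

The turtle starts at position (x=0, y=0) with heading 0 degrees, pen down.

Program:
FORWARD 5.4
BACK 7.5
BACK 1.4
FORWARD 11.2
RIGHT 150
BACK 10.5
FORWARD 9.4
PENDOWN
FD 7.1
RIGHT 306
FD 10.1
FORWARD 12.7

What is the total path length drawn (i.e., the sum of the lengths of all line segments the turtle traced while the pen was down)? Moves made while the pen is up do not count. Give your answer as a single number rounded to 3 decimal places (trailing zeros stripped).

Executing turtle program step by step:
Start: pos=(0,0), heading=0, pen down
FD 5.4: (0,0) -> (5.4,0) [heading=0, draw]
BK 7.5: (5.4,0) -> (-2.1,0) [heading=0, draw]
BK 1.4: (-2.1,0) -> (-3.5,0) [heading=0, draw]
FD 11.2: (-3.5,0) -> (7.7,0) [heading=0, draw]
RT 150: heading 0 -> 210
BK 10.5: (7.7,0) -> (16.793,5.25) [heading=210, draw]
FD 9.4: (16.793,5.25) -> (8.653,0.55) [heading=210, draw]
PD: pen down
FD 7.1: (8.653,0.55) -> (2.504,-3) [heading=210, draw]
RT 306: heading 210 -> 264
FD 10.1: (2.504,-3) -> (1.448,-13.045) [heading=264, draw]
FD 12.7: (1.448,-13.045) -> (0.121,-25.675) [heading=264, draw]
Final: pos=(0.121,-25.675), heading=264, 9 segment(s) drawn

Segment lengths:
  seg 1: (0,0) -> (5.4,0), length = 5.4
  seg 2: (5.4,0) -> (-2.1,0), length = 7.5
  seg 3: (-2.1,0) -> (-3.5,0), length = 1.4
  seg 4: (-3.5,0) -> (7.7,0), length = 11.2
  seg 5: (7.7,0) -> (16.793,5.25), length = 10.5
  seg 6: (16.793,5.25) -> (8.653,0.55), length = 9.4
  seg 7: (8.653,0.55) -> (2.504,-3), length = 7.1
  seg 8: (2.504,-3) -> (1.448,-13.045), length = 10.1
  seg 9: (1.448,-13.045) -> (0.121,-25.675), length = 12.7
Total = 75.3

Answer: 75.3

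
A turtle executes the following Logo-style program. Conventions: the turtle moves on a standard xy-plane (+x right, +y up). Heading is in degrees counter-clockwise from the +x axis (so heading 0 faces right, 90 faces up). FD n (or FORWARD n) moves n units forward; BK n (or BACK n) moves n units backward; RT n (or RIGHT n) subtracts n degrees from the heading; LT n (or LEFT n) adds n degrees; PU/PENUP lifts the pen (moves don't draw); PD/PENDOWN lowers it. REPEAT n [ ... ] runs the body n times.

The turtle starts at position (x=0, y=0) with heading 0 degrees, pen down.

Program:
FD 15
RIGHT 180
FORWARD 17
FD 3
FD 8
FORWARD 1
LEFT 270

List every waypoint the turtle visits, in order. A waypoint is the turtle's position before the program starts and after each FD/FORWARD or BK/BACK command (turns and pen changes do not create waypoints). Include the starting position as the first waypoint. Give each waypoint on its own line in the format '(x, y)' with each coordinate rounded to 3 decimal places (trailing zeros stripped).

Answer: (0, 0)
(15, 0)
(-2, 0)
(-5, 0)
(-13, 0)
(-14, 0)

Derivation:
Executing turtle program step by step:
Start: pos=(0,0), heading=0, pen down
FD 15: (0,0) -> (15,0) [heading=0, draw]
RT 180: heading 0 -> 180
FD 17: (15,0) -> (-2,0) [heading=180, draw]
FD 3: (-2,0) -> (-5,0) [heading=180, draw]
FD 8: (-5,0) -> (-13,0) [heading=180, draw]
FD 1: (-13,0) -> (-14,0) [heading=180, draw]
LT 270: heading 180 -> 90
Final: pos=(-14,0), heading=90, 5 segment(s) drawn
Waypoints (6 total):
(0, 0)
(15, 0)
(-2, 0)
(-5, 0)
(-13, 0)
(-14, 0)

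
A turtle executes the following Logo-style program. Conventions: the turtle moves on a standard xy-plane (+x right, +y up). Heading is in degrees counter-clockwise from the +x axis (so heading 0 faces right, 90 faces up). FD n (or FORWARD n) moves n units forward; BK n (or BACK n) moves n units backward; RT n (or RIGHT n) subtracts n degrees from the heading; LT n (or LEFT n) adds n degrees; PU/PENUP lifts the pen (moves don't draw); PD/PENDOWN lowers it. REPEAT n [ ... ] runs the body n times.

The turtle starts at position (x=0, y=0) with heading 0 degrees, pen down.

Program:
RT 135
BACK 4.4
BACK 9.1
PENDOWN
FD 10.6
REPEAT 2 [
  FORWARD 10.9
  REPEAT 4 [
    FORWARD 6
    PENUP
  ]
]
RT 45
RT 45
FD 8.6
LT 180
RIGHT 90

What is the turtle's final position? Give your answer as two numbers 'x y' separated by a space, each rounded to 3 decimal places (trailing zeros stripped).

Answer: -53.387 -41.224

Derivation:
Executing turtle program step by step:
Start: pos=(0,0), heading=0, pen down
RT 135: heading 0 -> 225
BK 4.4: (0,0) -> (3.111,3.111) [heading=225, draw]
BK 9.1: (3.111,3.111) -> (9.546,9.546) [heading=225, draw]
PD: pen down
FD 10.6: (9.546,9.546) -> (2.051,2.051) [heading=225, draw]
REPEAT 2 [
  -- iteration 1/2 --
  FD 10.9: (2.051,2.051) -> (-5.657,-5.657) [heading=225, draw]
  REPEAT 4 [
    -- iteration 1/4 --
    FD 6: (-5.657,-5.657) -> (-9.899,-9.899) [heading=225, draw]
    PU: pen up
    -- iteration 2/4 --
    FD 6: (-9.899,-9.899) -> (-14.142,-14.142) [heading=225, move]
    PU: pen up
    -- iteration 3/4 --
    FD 6: (-14.142,-14.142) -> (-18.385,-18.385) [heading=225, move]
    PU: pen up
    -- iteration 4/4 --
    FD 6: (-18.385,-18.385) -> (-22.627,-22.627) [heading=225, move]
    PU: pen up
  ]
  -- iteration 2/2 --
  FD 10.9: (-22.627,-22.627) -> (-30.335,-30.335) [heading=225, move]
  REPEAT 4 [
    -- iteration 1/4 --
    FD 6: (-30.335,-30.335) -> (-34.578,-34.578) [heading=225, move]
    PU: pen up
    -- iteration 2/4 --
    FD 6: (-34.578,-34.578) -> (-38.82,-38.82) [heading=225, move]
    PU: pen up
    -- iteration 3/4 --
    FD 6: (-38.82,-38.82) -> (-43.063,-43.063) [heading=225, move]
    PU: pen up
    -- iteration 4/4 --
    FD 6: (-43.063,-43.063) -> (-47.305,-47.305) [heading=225, move]
    PU: pen up
  ]
]
RT 45: heading 225 -> 180
RT 45: heading 180 -> 135
FD 8.6: (-47.305,-47.305) -> (-53.387,-41.224) [heading=135, move]
LT 180: heading 135 -> 315
RT 90: heading 315 -> 225
Final: pos=(-53.387,-41.224), heading=225, 5 segment(s) drawn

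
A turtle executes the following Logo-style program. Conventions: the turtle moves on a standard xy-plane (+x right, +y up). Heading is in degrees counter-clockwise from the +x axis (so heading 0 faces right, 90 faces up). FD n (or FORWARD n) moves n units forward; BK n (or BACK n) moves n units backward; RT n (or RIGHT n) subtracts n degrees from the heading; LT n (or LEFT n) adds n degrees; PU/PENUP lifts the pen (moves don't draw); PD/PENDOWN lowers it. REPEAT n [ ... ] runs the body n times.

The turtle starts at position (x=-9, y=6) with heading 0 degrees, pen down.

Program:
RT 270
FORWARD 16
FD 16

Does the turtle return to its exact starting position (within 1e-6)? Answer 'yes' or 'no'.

Answer: no

Derivation:
Executing turtle program step by step:
Start: pos=(-9,6), heading=0, pen down
RT 270: heading 0 -> 90
FD 16: (-9,6) -> (-9,22) [heading=90, draw]
FD 16: (-9,22) -> (-9,38) [heading=90, draw]
Final: pos=(-9,38), heading=90, 2 segment(s) drawn

Start position: (-9, 6)
Final position: (-9, 38)
Distance = 32; >= 1e-6 -> NOT closed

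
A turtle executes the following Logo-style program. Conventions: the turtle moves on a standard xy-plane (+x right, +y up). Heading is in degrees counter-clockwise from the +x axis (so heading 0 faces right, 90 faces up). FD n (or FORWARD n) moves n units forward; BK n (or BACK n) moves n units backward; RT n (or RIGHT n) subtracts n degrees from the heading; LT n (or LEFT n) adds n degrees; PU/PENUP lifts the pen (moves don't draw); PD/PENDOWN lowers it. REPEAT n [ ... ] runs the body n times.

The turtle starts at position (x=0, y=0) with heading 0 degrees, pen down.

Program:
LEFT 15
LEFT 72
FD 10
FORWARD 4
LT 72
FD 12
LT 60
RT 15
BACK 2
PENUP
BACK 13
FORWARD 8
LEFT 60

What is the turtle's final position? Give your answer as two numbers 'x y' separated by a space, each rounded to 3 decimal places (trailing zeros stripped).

Answer: -4.075 21.128

Derivation:
Executing turtle program step by step:
Start: pos=(0,0), heading=0, pen down
LT 15: heading 0 -> 15
LT 72: heading 15 -> 87
FD 10: (0,0) -> (0.523,9.986) [heading=87, draw]
FD 4: (0.523,9.986) -> (0.733,13.981) [heading=87, draw]
LT 72: heading 87 -> 159
FD 12: (0.733,13.981) -> (-10.47,18.281) [heading=159, draw]
LT 60: heading 159 -> 219
RT 15: heading 219 -> 204
BK 2: (-10.47,18.281) -> (-8.643,19.095) [heading=204, draw]
PU: pen up
BK 13: (-8.643,19.095) -> (3.233,24.382) [heading=204, move]
FD 8: (3.233,24.382) -> (-4.075,21.128) [heading=204, move]
LT 60: heading 204 -> 264
Final: pos=(-4.075,21.128), heading=264, 4 segment(s) drawn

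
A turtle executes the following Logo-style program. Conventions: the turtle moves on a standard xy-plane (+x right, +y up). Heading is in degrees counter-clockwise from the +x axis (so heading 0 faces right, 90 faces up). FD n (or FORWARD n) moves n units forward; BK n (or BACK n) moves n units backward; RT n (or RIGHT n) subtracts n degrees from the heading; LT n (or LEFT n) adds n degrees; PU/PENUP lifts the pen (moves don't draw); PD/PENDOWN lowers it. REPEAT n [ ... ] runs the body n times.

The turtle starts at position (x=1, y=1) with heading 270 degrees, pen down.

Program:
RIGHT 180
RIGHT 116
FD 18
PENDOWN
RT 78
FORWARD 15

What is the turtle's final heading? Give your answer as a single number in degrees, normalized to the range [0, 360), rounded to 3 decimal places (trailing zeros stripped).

Executing turtle program step by step:
Start: pos=(1,1), heading=270, pen down
RT 180: heading 270 -> 90
RT 116: heading 90 -> 334
FD 18: (1,1) -> (17.178,-6.891) [heading=334, draw]
PD: pen down
RT 78: heading 334 -> 256
FD 15: (17.178,-6.891) -> (13.549,-21.445) [heading=256, draw]
Final: pos=(13.549,-21.445), heading=256, 2 segment(s) drawn

Answer: 256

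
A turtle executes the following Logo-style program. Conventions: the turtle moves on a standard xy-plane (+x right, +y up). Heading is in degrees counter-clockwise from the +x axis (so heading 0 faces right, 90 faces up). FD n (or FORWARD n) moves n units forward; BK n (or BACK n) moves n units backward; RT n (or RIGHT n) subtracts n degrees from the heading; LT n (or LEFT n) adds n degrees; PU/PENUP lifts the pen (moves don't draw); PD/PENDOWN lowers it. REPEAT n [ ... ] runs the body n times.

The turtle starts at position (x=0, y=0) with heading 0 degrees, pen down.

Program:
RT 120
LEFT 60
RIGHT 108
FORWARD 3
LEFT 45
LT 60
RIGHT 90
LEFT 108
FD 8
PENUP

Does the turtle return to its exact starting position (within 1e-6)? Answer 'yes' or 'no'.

Executing turtle program step by step:
Start: pos=(0,0), heading=0, pen down
RT 120: heading 0 -> 240
LT 60: heading 240 -> 300
RT 108: heading 300 -> 192
FD 3: (0,0) -> (-2.934,-0.624) [heading=192, draw]
LT 45: heading 192 -> 237
LT 60: heading 237 -> 297
RT 90: heading 297 -> 207
LT 108: heading 207 -> 315
FD 8: (-2.934,-0.624) -> (2.722,-6.281) [heading=315, draw]
PU: pen up
Final: pos=(2.722,-6.281), heading=315, 2 segment(s) drawn

Start position: (0, 0)
Final position: (2.722, -6.281)
Distance = 6.845; >= 1e-6 -> NOT closed

Answer: no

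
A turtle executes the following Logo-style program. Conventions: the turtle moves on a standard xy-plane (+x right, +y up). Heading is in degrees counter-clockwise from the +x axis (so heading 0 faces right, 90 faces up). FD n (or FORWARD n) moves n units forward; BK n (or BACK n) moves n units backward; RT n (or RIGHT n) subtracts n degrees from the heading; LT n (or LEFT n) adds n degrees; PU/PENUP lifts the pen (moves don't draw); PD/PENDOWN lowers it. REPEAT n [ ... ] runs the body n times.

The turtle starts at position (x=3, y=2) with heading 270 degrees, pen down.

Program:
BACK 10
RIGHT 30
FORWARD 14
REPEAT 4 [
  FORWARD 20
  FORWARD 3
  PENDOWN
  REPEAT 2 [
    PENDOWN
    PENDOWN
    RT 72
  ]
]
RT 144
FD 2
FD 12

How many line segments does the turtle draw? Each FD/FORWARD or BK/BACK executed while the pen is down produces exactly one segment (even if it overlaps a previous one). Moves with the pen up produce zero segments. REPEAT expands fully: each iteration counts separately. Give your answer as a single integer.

Executing turtle program step by step:
Start: pos=(3,2), heading=270, pen down
BK 10: (3,2) -> (3,12) [heading=270, draw]
RT 30: heading 270 -> 240
FD 14: (3,12) -> (-4,-0.124) [heading=240, draw]
REPEAT 4 [
  -- iteration 1/4 --
  FD 20: (-4,-0.124) -> (-14,-17.445) [heading=240, draw]
  FD 3: (-14,-17.445) -> (-15.5,-20.043) [heading=240, draw]
  PD: pen down
  REPEAT 2 [
    -- iteration 1/2 --
    PD: pen down
    PD: pen down
    RT 72: heading 240 -> 168
    -- iteration 2/2 --
    PD: pen down
    PD: pen down
    RT 72: heading 168 -> 96
  ]
  -- iteration 2/4 --
  FD 20: (-15.5,-20.043) -> (-17.591,-0.153) [heading=96, draw]
  FD 3: (-17.591,-0.153) -> (-17.904,2.831) [heading=96, draw]
  PD: pen down
  REPEAT 2 [
    -- iteration 1/2 --
    PD: pen down
    PD: pen down
    RT 72: heading 96 -> 24
    -- iteration 2/2 --
    PD: pen down
    PD: pen down
    RT 72: heading 24 -> 312
  ]
  -- iteration 3/4 --
  FD 20: (-17.904,2.831) -> (-4.522,-12.032) [heading=312, draw]
  FD 3: (-4.522,-12.032) -> (-2.514,-14.261) [heading=312, draw]
  PD: pen down
  REPEAT 2 [
    -- iteration 1/2 --
    PD: pen down
    PD: pen down
    RT 72: heading 312 -> 240
    -- iteration 2/2 --
    PD: pen down
    PD: pen down
    RT 72: heading 240 -> 168
  ]
  -- iteration 4/4 --
  FD 20: (-2.514,-14.261) -> (-22.077,-10.103) [heading=168, draw]
  FD 3: (-22.077,-10.103) -> (-25.012,-9.479) [heading=168, draw]
  PD: pen down
  REPEAT 2 [
    -- iteration 1/2 --
    PD: pen down
    PD: pen down
    RT 72: heading 168 -> 96
    -- iteration 2/2 --
    PD: pen down
    PD: pen down
    RT 72: heading 96 -> 24
  ]
]
RT 144: heading 24 -> 240
FD 2: (-25.012,-9.479) -> (-26.012,-11.211) [heading=240, draw]
FD 12: (-26.012,-11.211) -> (-32.012,-21.604) [heading=240, draw]
Final: pos=(-32.012,-21.604), heading=240, 12 segment(s) drawn
Segments drawn: 12

Answer: 12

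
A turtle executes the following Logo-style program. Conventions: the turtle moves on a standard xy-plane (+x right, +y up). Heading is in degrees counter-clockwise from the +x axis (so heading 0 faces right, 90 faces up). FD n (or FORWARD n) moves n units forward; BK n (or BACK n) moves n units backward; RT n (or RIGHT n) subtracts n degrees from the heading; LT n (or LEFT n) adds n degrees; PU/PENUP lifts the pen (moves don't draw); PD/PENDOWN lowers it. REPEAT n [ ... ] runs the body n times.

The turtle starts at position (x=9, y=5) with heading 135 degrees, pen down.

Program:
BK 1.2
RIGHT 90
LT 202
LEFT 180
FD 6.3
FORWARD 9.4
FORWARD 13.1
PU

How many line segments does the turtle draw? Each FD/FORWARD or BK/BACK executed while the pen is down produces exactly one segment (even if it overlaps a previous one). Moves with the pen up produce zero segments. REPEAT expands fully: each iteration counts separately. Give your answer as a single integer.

Answer: 4

Derivation:
Executing turtle program step by step:
Start: pos=(9,5), heading=135, pen down
BK 1.2: (9,5) -> (9.849,4.151) [heading=135, draw]
RT 90: heading 135 -> 45
LT 202: heading 45 -> 247
LT 180: heading 247 -> 67
FD 6.3: (9.849,4.151) -> (12.31,9.951) [heading=67, draw]
FD 9.4: (12.31,9.951) -> (15.983,18.603) [heading=67, draw]
FD 13.1: (15.983,18.603) -> (21.102,30.662) [heading=67, draw]
PU: pen up
Final: pos=(21.102,30.662), heading=67, 4 segment(s) drawn
Segments drawn: 4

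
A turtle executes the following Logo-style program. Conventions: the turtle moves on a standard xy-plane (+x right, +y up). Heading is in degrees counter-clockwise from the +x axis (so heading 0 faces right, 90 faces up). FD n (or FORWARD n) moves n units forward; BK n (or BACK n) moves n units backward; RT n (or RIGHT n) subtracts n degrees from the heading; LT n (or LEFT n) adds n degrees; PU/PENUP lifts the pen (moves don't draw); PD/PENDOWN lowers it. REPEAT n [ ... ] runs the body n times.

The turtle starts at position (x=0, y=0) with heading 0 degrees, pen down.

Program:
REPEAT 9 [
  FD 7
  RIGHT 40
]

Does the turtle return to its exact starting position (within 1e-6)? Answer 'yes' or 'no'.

Executing turtle program step by step:
Start: pos=(0,0), heading=0, pen down
REPEAT 9 [
  -- iteration 1/9 --
  FD 7: (0,0) -> (7,0) [heading=0, draw]
  RT 40: heading 0 -> 320
  -- iteration 2/9 --
  FD 7: (7,0) -> (12.362,-4.5) [heading=320, draw]
  RT 40: heading 320 -> 280
  -- iteration 3/9 --
  FD 7: (12.362,-4.5) -> (13.578,-11.393) [heading=280, draw]
  RT 40: heading 280 -> 240
  -- iteration 4/9 --
  FD 7: (13.578,-11.393) -> (10.078,-17.455) [heading=240, draw]
  RT 40: heading 240 -> 200
  -- iteration 5/9 --
  FD 7: (10.078,-17.455) -> (3.5,-19.849) [heading=200, draw]
  RT 40: heading 200 -> 160
  -- iteration 6/9 --
  FD 7: (3.5,-19.849) -> (-3.078,-17.455) [heading=160, draw]
  RT 40: heading 160 -> 120
  -- iteration 7/9 --
  FD 7: (-3.078,-17.455) -> (-6.578,-11.393) [heading=120, draw]
  RT 40: heading 120 -> 80
  -- iteration 8/9 --
  FD 7: (-6.578,-11.393) -> (-5.362,-4.5) [heading=80, draw]
  RT 40: heading 80 -> 40
  -- iteration 9/9 --
  FD 7: (-5.362,-4.5) -> (0,0) [heading=40, draw]
  RT 40: heading 40 -> 0
]
Final: pos=(0,0), heading=0, 9 segment(s) drawn

Start position: (0, 0)
Final position: (0, 0)
Distance = 0; < 1e-6 -> CLOSED

Answer: yes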